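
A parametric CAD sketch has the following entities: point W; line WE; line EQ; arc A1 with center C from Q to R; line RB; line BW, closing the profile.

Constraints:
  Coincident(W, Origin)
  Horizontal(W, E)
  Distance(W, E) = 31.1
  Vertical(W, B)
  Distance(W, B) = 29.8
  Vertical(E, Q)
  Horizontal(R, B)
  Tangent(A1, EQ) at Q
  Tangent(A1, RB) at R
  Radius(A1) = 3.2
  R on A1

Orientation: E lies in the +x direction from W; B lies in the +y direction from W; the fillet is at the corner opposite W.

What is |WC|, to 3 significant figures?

38.5

W and B share the same x with |WB| = 29.8 and B on the +y side, so B = (0.00, 29.8). The virtual corner opposite W is at (31.1, 29.8). Since A1 is tangent to EQ there, CQ ⟂ EQ and the tangent condition forces CR to be normal to RB, with radius 3.2, so the center C sits 3.2 in from both sides at C = (27.9, 26.6). Then |WC| = |C − W| = 38.5.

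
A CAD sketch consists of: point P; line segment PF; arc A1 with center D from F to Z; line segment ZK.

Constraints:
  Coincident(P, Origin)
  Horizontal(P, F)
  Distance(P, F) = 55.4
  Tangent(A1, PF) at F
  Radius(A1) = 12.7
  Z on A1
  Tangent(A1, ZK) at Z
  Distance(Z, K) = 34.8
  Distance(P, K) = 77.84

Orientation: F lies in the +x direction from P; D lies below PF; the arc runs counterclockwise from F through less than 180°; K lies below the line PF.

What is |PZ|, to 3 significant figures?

47.9

P is at the origin; PF is horizontal with |PF| = 55.4 and F on the +x side, so F = (55.4, 0.00). Since A1 is tangent to PF there, DF ⟂ PF, so D = F + (0, -12.7) = (55.4, -12.7). Since DZ ⟂ ZK (tangency), |DK| = √(12.7² + 34.8²) = 37.0 regardless of where Z sits on A1. So K lies on both circle(P, 77.84) and circle(D, 37.0); the below-PF intersection is K = (60.1, -49.4). Z is the foot of the tangent from K: Z = (44.1, -18.5).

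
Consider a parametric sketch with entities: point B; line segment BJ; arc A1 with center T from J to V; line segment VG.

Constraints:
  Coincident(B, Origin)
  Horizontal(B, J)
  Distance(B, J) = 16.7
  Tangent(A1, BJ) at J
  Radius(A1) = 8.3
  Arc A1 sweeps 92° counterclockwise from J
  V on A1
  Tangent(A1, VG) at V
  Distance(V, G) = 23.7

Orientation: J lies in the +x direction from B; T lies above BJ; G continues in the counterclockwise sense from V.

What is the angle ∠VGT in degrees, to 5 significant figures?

19.301°

On A1, J sits at bearing -90° from T; a 92° counterclockwise sweep puts V at bearing 2°, so V = T + 8.3·(cos 2°, sin 2°) = (24.995, 8.5897). The tangent condition forces TV to be normal to VG, so VG runs along (−sin 2°, cos 2°); with |VG| = 23.7, G = (24.168, 32.275). Then cos ∠VGT = GV·GT / (|GV||GT|), giving 19.301°.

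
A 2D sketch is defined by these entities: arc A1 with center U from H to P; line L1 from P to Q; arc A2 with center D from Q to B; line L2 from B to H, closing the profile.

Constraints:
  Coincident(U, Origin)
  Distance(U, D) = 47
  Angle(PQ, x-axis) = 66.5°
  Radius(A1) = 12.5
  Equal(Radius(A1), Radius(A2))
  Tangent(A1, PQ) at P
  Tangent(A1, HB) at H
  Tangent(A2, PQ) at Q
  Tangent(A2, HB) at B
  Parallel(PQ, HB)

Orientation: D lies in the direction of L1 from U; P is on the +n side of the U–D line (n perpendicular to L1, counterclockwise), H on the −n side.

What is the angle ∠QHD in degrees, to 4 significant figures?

13.12°

Tangency of A1 to both parallel lines with radius 12.5 puts P and H at U ± 12.5·n: P = (-11.46, 4.984), H = (11.46, -4.984). Equal radii place Q and B the same way about D: Q = D + 12.5·n = (7.278, 48.09), B = D − 12.5·n = (30.20, 38.12). Then cos ∠QHD = HQ·HD / (|HQ||HD|), giving 13.12°.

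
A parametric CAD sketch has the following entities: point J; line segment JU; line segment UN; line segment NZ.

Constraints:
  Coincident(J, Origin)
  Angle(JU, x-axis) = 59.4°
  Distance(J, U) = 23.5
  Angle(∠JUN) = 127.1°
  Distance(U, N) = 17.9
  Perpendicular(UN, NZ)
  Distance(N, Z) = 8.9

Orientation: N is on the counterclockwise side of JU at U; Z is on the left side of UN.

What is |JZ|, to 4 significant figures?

33.55

J is at the origin; JU runs at 59.4° with length 23.5, so U = 23.5·(cos 59.4°, sin 59.4°) = (11.96, 20.23). ∠JUN = 127.1°, so UN runs at 59.4° + (180° − 127.1°) = 112.3° from the x-axis; with |UN| = 17.9, N = U + 17.9·(cos 112.3°, sin 112.3°) = (5.170, 36.79). UN ⟂ NZ; with |NZ| = 8.9 on the left of UN, Z = N + 8.9·(-0.9252, -0.3795) = (-3.064, 33.41). Then |JZ| = |Z − J| = 33.55.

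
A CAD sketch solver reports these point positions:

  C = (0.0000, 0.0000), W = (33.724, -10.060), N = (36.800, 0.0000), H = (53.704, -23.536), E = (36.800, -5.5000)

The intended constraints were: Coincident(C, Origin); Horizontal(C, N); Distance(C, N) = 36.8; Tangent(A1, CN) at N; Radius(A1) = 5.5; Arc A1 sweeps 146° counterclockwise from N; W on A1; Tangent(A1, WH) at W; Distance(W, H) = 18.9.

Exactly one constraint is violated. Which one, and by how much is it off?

Distance(W, H) = 18.9 — off by 5.20.

C = (0.00, 0.00) ✓; C.y = 0.00, N.y = 0.00 ✓; |CN| = 36.80 ✓; ∠(EN, NC) = 90.00° ✓; |EN| = 5.500 ✓; bearing(E→W) − bearing(E→N) = 146.0° ✓; |EW| = 5.500 ✓; ∠(EW, WH) = 90.00° ✓; |WH| = 24.10 ✗.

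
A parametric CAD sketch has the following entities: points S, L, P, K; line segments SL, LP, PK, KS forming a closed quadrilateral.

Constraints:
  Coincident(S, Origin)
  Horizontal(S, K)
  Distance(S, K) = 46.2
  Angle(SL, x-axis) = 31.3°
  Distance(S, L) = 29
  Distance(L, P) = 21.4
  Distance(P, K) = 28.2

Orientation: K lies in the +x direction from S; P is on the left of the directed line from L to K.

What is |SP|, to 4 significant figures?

50.34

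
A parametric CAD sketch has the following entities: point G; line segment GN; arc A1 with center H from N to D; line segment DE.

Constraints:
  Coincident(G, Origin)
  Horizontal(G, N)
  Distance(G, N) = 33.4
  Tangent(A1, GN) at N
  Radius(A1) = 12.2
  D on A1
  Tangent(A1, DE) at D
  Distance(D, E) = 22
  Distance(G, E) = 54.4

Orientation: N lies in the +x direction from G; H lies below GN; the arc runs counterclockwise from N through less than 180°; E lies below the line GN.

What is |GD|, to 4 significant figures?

32.44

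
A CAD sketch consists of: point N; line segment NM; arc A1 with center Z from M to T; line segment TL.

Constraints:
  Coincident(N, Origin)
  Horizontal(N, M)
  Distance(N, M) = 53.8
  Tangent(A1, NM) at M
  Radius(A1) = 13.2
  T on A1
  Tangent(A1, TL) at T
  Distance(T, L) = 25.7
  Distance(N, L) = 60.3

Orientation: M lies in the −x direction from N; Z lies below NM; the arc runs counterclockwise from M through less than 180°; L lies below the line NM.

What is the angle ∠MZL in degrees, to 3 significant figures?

161°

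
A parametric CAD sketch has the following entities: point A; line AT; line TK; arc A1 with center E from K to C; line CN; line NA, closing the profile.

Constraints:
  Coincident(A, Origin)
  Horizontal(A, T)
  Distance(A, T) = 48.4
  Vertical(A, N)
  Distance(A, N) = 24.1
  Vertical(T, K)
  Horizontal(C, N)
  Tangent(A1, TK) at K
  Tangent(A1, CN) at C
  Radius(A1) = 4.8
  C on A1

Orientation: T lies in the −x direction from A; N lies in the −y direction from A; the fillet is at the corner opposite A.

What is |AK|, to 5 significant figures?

52.106

A is at the origin; A and T share the same y with |AT| = 48.4 and T on the −x side, so T = (-48.400, 0.0000). A and N share the same x with |AN| = 24.1 and N on the −y side, so N = (0.0000, -24.100). The virtual corner opposite A is at (-48.400, -24.100). A1 meets TK tangentially, so EK is at right angles to TK and the tangent condition forces EC to be normal to CN, with radius 4.8, so the center E sits 4.8 in from both sides at E = (-43.600, -19.300). That places the tangent points at K = (-48.400, -19.300) on TK and C = (-43.600, -24.100) on CN. Then |AK| = |K − A| = 52.106.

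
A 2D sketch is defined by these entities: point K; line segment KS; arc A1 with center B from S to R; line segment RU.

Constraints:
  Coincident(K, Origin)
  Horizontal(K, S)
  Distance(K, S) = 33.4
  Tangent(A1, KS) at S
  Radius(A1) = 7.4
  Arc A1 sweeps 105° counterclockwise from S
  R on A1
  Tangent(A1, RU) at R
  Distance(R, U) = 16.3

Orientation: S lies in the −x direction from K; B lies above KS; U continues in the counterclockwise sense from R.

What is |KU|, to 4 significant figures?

39.45

K is at the origin; K and S share the same y with |KS| = 33.4 and S on the −x side, so S = (-33.40, 0.000). Tangency of A1 to KS means the radius BS is perpendicular to KS, so B = S + (0, 7.4) = (-33.40, 7.400). On A1, S sits at bearing -90° from B; a 105° counterclockwise sweep puts R at bearing 15°, so R = B + 7.4·(cos 15°, sin 15°) = (-26.25, 9.315). A1 meets RU tangentially, so BR is at right angles to RU, so RU runs along (−sin 15°, cos 15°); with |RU| = 16.3, U = (-30.47, 25.06). Then |KU| = |U − K| = 39.45.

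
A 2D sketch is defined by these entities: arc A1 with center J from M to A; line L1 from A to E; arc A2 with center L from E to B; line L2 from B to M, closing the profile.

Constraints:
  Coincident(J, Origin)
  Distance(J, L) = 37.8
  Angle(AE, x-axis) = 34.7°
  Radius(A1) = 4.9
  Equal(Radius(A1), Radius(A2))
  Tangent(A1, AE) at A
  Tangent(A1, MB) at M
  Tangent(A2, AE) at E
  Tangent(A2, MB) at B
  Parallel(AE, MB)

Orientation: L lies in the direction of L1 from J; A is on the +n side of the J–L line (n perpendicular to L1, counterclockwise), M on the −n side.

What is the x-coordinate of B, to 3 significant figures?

33.9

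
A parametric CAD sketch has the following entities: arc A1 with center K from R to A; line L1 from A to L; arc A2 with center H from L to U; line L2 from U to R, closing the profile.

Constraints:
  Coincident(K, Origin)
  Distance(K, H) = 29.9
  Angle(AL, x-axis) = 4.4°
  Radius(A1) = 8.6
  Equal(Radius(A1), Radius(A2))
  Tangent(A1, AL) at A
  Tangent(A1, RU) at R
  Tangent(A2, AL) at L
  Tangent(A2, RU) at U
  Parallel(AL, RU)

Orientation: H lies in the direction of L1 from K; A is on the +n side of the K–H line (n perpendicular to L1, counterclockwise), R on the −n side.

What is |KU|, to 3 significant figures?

31.1

The slot axis is L1's direction at 4.4°, so u = (cos 4.4°, sin 4.4°) = (0.997, 0.0767) and n = (−sin 4.4°, cos 4.4°) = (-0.0767, 0.997). K is at the origin and H lies 29.9 along u from K, so H = 29.9·u = (29.8, 2.29). Tangency of A1 to both parallel lines with radius 8.6 puts A and R at K ± 8.6·n: A = (-0.660, 8.57), R = (0.660, -8.57). Equal radii place L and U the same way about H: L = H + 8.6·n = (29.2, 10.9), U = H − 8.6·n = (30.5, -6.28). Then |KU| = |U − K| = 31.1.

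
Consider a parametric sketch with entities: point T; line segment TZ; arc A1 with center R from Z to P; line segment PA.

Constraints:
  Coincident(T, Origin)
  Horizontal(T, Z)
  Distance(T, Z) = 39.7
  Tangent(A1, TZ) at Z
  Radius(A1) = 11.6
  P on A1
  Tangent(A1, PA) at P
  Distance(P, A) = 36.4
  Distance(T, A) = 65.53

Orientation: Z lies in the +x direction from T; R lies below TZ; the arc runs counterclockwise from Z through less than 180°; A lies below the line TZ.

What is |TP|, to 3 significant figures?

33.1

Checks: ∠(RZ, ZT) = 90.00° ✓; |RZ| = 11.60 ✓; |RP| = 11.60 ✓; ∠(RP, PA) = 90.00° ✓; |PA| = 36.40 ✓; |TA| = 65.53 ✓.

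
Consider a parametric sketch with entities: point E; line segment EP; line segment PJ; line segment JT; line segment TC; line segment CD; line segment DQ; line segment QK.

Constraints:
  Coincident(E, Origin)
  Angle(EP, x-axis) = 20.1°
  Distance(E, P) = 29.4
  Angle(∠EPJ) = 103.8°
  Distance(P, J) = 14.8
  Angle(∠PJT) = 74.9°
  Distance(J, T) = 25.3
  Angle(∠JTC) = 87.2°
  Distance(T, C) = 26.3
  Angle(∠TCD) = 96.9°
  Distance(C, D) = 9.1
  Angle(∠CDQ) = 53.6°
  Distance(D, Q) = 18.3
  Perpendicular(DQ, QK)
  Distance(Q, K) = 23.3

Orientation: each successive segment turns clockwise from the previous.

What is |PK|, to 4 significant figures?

41.68

∠CDQ = 53.6° gives DQ at -103.5° from the x-axis; with |DQ| = 18.3, Q = (8.775, 0.6939). DQ is perpendicular to QK, so QK runs at 166.5°; with |QK| = 23.3, K = (-13.88, 6.133). Then |PK| = |K − P| = 41.68.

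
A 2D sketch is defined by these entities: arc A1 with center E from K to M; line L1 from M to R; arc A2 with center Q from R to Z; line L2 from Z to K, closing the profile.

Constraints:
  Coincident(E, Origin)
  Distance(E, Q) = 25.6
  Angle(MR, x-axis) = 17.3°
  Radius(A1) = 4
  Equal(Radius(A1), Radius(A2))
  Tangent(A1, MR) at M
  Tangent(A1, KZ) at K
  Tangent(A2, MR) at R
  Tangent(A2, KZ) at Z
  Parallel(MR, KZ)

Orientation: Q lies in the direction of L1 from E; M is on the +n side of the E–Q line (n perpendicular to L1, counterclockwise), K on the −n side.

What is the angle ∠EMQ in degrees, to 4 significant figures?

81.12°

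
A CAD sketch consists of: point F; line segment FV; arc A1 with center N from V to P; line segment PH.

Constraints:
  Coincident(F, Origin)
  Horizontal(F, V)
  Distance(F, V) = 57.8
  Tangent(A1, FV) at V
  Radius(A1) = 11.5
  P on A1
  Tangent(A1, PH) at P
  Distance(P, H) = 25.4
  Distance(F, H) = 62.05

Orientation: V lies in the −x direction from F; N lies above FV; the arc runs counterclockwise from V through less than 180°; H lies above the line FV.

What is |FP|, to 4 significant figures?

48.08

F is at the origin; FV is horizontal with |FV| = 57.8 and V on the −x side, so V = (-57.80, 0.000). Tangency of A1 to FV means the radius NV is perpendicular to FV, so N = V + (0, 11.5) = (-57.80, 11.50). Since NP ⟂ PH (tangency), |NH| = √(11.5² + 25.4²) = 27.88 regardless of where P sits on A1. So H lies on both circle(F, 62.05) and circle(N, 27.88); the above-FV intersection is H = (-49.07, 37.98). P is the foot of the tangent from H: P = (-46.37, 12.72).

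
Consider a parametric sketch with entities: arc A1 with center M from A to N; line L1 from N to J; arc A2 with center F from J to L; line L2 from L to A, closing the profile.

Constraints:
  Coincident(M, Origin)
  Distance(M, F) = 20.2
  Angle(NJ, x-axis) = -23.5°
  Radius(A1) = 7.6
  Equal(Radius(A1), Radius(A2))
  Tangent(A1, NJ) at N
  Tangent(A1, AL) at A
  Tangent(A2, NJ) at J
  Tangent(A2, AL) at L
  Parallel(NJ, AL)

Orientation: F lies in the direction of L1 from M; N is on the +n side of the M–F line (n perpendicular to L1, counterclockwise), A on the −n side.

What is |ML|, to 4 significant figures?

21.58

The slot axis is L1's direction at -23.5°, so u = (cos -23.5°, sin -23.5°) = (0.9171, -0.3987) and n = (−sin -23.5°, cos -23.5°) = (0.3987, 0.9171). M is at the origin and F lies 20.2 along u from M, so F = 20.2·u = (18.52, -8.055). Tangency of A1 to both parallel lines with radius 7.6 puts N and A at M ± 7.6·n: N = (3.030, 6.970), A = (-3.030, -6.970). Equal radii place J and L the same way about F: J = F + 7.6·n = (21.56, -1.085), L = F − 7.6·n = (15.49, -15.02). Then |ML| = |L − M| = 21.58.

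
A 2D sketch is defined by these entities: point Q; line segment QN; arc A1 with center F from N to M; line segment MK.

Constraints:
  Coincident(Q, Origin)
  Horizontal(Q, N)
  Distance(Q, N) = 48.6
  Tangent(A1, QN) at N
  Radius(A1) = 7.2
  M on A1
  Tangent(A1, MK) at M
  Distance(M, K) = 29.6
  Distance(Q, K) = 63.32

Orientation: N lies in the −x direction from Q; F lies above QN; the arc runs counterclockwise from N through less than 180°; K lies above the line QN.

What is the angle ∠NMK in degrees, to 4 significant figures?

125.9°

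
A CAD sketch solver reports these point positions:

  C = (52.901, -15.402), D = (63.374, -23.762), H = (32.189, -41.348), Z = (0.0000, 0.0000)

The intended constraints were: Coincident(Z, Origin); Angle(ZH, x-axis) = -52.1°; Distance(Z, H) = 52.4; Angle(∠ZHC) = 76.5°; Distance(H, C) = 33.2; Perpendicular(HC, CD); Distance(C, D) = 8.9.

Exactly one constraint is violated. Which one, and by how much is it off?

Distance(C, D) = 8.9 — off by 4.50.

Z = (0.00, 0.00) ✓; ZH at -52.10° ✓; |ZH| = 52.40 ✓; ∠ZHC = 76.50° ✓; |HC| = 33.20 ✓; ∠(HC, CD) = 90.00° ✓; |CD| = 13.40 ✗.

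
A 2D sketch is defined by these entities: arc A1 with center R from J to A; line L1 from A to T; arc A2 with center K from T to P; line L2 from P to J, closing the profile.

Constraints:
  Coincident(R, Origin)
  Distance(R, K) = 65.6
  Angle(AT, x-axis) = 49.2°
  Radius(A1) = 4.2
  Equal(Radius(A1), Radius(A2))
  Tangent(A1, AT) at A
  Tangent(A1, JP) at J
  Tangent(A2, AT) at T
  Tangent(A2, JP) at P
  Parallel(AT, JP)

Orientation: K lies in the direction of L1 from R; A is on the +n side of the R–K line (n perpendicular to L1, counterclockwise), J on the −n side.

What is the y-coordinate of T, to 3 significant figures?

52.4

Tangency of A1 to both parallel lines with radius 4.2 puts A and J at R ± 4.2·n: A = (-3.18, 2.74), J = (3.18, -2.74). Equal radii place T and P the same way about K: T = K + 4.2·n = (39.7, 52.4), P = K − 4.2·n = (46.0, 46.9). So T.y = 52.4.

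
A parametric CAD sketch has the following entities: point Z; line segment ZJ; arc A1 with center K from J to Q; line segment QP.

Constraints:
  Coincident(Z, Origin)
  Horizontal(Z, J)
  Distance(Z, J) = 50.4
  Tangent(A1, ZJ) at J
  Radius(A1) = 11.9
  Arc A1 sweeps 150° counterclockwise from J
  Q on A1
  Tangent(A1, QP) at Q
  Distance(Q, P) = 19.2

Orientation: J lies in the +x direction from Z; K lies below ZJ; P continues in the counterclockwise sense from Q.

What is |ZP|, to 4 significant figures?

68.86

Z is at the origin; Z and J share the same y with |ZJ| = 50.4 and J on the +x side, so J = (50.40, 0.000). A1 meets ZJ tangentially, so KJ is at right angles to ZJ, so K = J + (0, -11.9) = (50.40, -11.90). On A1, J sits at bearing 90° from K; a 150° counterclockwise sweep puts Q at bearing 240°, so Q = K + 11.9·(cos 240°, sin 240°) = (44.45, -22.21). Tangency of A1 to QP means the radius KQ is perpendicular to QP, so QP runs along (−sin 240°, cos 240°); with |QP| = 19.2, P = (61.08, -31.81). Then |ZP| = |P − Z| = 68.86.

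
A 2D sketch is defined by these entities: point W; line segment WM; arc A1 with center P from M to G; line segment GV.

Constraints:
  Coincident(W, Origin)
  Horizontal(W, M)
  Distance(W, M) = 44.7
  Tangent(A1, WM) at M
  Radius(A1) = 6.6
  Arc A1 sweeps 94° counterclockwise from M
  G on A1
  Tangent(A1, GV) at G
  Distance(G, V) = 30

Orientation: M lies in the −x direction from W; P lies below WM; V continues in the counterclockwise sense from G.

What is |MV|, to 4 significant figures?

37.26

On A1, M sits at bearing 90° from P; a 94° counterclockwise sweep puts G at bearing 184°, so G = P + 6.6·(cos 184°, sin 184°) = (-51.28, -7.060). Tangency of A1 to GV means the radius PG is perpendicular to GV, so GV runs along (−sin 184°, cos 184°); with |GV| = 30.0, V = (-49.19, -36.99). Then |MV| = |V − M| = 37.26.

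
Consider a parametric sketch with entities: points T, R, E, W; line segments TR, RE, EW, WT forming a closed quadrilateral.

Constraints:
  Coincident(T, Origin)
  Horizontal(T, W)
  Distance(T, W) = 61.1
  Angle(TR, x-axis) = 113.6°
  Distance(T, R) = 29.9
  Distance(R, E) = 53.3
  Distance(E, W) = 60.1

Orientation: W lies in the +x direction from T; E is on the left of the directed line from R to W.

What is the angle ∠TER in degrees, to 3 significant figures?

27.8°

Checks: |RE| = 53.30 ✓; |EW| = 60.10 ✓.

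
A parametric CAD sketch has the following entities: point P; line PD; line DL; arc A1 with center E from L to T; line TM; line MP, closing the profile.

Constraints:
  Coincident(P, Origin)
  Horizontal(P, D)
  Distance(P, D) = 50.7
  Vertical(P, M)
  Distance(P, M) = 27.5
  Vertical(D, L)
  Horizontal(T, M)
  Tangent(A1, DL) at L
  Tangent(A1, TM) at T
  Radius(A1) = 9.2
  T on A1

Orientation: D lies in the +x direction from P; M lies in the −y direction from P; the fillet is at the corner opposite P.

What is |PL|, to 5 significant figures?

53.902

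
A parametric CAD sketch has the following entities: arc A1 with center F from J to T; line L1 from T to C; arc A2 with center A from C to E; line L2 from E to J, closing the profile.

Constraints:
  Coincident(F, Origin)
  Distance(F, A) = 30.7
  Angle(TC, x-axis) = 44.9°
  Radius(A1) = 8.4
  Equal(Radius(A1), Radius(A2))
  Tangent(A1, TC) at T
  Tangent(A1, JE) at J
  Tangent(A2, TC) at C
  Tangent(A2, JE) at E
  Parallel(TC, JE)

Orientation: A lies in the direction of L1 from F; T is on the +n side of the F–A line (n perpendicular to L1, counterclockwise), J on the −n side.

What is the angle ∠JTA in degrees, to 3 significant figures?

74.7°

The slot axis is L1's direction at 44.9°, so u = (cos 44.9°, sin 44.9°) = (0.708, 0.706) and n = (−sin 44.9°, cos 44.9°) = (-0.706, 0.708). F is at the origin and A lies 30.7 along u from F, so A = 30.7·u = (21.7, 21.7). Tangency of A1 to both parallel lines with radius 8.4 puts T and J at F ± 8.4·n: T = (-5.93, 5.95), J = (5.93, -5.95). Then cos ∠JTA = TJ·TA / (|TJ||TA|), giving 74.7°.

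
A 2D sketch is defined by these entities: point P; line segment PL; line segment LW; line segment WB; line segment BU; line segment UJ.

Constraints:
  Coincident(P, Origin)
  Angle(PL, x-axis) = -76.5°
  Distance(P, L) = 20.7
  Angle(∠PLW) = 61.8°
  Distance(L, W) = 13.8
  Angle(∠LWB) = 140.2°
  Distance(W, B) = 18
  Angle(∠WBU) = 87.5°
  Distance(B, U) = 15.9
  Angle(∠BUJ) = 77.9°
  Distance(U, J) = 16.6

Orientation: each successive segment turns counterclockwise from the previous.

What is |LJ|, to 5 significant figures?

12.187

P is at the origin; PL runs at -76.5° with length 20.7, so L = (4.8323, -20.128). ∠PLW = 61.8° gives LW at 41.700° from the x-axis; with |LW| = 13.8, W = (15.136, -10.948). ∠LWB = 140.2° gives WB at 81.500° from the x-axis; with |WB| = 18.0, B = (17.796, 6.8544). ∠WBU = 87.5° gives BU at 174.00° from the x-axis; with |BU| = 15.9, U = (1.9836, 8.5164). ∠BUJ = 77.9° gives UJ at -83.900° from the x-axis; with |UJ| = 16.6, J = (3.7476, -7.9896). Then |LJ| = |J − L| = 12.187.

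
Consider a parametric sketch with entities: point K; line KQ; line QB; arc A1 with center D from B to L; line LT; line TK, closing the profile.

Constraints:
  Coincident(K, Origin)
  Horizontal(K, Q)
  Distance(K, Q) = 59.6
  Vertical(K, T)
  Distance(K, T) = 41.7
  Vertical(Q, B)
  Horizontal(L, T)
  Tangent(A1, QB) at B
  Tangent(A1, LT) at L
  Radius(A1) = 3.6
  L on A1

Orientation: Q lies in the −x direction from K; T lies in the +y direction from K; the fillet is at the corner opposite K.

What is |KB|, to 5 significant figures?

70.737

K is at the origin; KQ is horizontal with |KQ| = 59.6 and Q on the −x side, so Q = (-59.600, 0.0000). KT is vertical with |KT| = 41.7 and T on the +y side, so T = (0.0000, 41.700). The virtual corner opposite K is at (-59.600, 41.700). Tangency of A1 to QB means the radius DB is perpendicular to QB and since A1 is tangent to LT there, DL ⟂ LT, with radius 3.6, so the center D sits 3.6 in from both sides at D = (-56.000, 38.100). That places the tangent points at B = (-59.600, 38.100) on QB and L = (-56.000, 41.700) on LT. Then |KB| = |B − K| = 70.737.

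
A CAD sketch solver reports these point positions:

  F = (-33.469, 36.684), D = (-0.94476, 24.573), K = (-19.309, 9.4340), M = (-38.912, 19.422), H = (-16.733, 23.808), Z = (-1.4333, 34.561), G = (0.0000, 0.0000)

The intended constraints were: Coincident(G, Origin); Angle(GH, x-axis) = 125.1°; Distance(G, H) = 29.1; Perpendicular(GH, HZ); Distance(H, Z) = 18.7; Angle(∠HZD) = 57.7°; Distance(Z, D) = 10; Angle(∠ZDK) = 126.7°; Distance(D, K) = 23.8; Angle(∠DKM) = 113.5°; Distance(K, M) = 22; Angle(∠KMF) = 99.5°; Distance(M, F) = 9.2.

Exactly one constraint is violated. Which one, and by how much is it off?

Distance(M, F) = 9.2 — off by 8.90.

G = (0.00, 0.00) ✓; GH at 125.1° ✓; |GH| = 29.10 ✓; ∠(GH, HZ) = 90.00° ✓; |HZ| = 18.70 ✓; ∠HZD = 57.70° ✓; |ZD| = 10.00 ✓; ∠ZDK = 126.7° ✓; |DK| = 23.80 ✓; ∠DKM = 113.5° ✓; |KM| = 22.00 ✓; ∠KMF = 99.50° ✓; |MF| = 18.10 ✗.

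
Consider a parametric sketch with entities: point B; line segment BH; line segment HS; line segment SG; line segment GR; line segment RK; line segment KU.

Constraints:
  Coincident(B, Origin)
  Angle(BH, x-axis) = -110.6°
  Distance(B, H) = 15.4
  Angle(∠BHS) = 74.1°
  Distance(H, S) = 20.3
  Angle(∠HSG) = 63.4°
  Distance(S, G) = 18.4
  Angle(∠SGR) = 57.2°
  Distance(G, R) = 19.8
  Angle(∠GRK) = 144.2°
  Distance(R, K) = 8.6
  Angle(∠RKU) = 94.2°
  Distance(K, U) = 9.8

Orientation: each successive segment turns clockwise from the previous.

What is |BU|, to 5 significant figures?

25.214

B is at the origin; BH runs at -110.6° with length 15.4, so H = (-5.4184, -14.415). ∠BHS = 74.1° gives HS at 143.50° from the x-axis; with |HS| = 20.3, S = (-21.737, -2.3404). ∠HSG = 63.4° gives SG at 26.900° from the x-axis; with |SG| = 18.4, G = (-5.3276, 5.9844). ∠SGR = 57.2° gives GR at -95.900° from the x-axis; with |GR| = 19.8, R = (-7.3629, -13.711). ∠GRK = 144.2° gives RK at -131.70° from the x-axis; with |RK| = 8.6, K = (-13.084, -20.132). ∠RKU = 94.2° gives KU at 142.50° from the x-axis; with |KU| = 9.8, U = (-20.859, -14.166). Then |BU| = |U − B| = 25.214.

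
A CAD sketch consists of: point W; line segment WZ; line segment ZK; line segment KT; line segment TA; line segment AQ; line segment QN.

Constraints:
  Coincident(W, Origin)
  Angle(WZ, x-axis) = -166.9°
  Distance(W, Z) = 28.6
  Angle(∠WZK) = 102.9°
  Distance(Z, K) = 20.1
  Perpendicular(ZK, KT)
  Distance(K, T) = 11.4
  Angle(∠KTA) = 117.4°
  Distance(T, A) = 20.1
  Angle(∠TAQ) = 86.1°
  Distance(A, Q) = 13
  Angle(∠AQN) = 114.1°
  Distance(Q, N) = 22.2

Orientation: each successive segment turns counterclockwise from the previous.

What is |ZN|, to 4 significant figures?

14.27

∠TAQ = 86.1° gives AQ at 156.7° from the x-axis; with |AQ| = 13.0, Q = (-19.14, -3.523). ∠AQN = 114.1° gives QN at -137.4° from the x-axis; with |QN| = 22.2, N = (-35.48, -18.55). Then |ZN| = |N − Z| = 14.27.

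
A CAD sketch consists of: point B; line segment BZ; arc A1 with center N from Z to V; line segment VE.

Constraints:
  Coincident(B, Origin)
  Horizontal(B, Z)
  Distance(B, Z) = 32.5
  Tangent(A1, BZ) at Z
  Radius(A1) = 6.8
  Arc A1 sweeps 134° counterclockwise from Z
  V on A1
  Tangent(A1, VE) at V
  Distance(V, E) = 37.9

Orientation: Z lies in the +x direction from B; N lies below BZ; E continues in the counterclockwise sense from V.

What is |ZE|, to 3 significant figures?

44.3

B is at the origin; B and Z share the same y with |BZ| = 32.5 and Z on the +x side, so Z = (32.5, 0.00). Tangency of A1 to BZ means the radius NZ is perpendicular to BZ, so N = Z + (0, -6.8) = (32.5, -6.80). On A1, Z sits at bearing 90° from N; a 134° counterclockwise sweep puts V at bearing 224°, so V = N + 6.8·(cos 224°, sin 224°) = (27.6, -11.5). Tangency of A1 to VE means the radius NV is perpendicular to VE, so VE runs along (−sin 224°, cos 224°); with |VE| = 37.9, E = (53.9, -38.8). Then |ZE| = |E − Z| = 44.3.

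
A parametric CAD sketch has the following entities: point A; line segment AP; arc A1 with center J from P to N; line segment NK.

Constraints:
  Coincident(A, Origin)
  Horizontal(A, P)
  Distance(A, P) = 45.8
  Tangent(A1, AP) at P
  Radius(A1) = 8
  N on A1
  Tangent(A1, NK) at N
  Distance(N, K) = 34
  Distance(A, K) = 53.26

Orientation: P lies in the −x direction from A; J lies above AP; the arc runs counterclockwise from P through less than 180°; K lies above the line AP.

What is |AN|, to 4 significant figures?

38.51

Checks: |JN| = 8.000 ✓; ∠(JN, NK) = 90.00° ✓; |NK| = 34.00 ✓; |AK| = 53.26 ✓.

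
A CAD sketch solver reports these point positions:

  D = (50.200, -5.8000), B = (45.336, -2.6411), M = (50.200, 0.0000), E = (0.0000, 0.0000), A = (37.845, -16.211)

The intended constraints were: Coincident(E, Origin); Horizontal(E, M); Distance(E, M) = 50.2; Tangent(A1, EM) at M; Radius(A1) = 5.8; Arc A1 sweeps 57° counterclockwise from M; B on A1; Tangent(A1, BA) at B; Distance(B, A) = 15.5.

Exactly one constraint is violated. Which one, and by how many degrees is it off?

Tangent(A1, BA) at B — off by 4.10°.

E = (0.00, 0.00) ✓; E.y = 0.00, M.y = 0.00 ✓; |EM| = 50.20 ✓; ∠(DM, ME) = 90.00° ✓; |DM| = 5.800 ✓; bearing(D→B) − bearing(D→M) = 57.00° ✓; |DB| = 5.800 ✓; ∠(DB, BA) = 85.90° ✗; |BA| = 15.50 ✓.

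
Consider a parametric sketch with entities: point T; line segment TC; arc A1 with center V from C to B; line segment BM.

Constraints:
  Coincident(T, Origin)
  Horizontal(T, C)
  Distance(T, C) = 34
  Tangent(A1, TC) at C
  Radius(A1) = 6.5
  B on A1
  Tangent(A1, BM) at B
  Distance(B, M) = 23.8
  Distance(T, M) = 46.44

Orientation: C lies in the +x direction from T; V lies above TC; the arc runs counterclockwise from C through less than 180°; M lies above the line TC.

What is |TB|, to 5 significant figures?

41.106

T is at the origin; T and C share the same y with |TC| = 34.0 and C on the +x side, so C = (34.000, 0.0000). The tangent condition forces VC to be normal to TC, so V = C + (0, 6.5) = (34.000, 6.5000). Since VB ⟂ BM (tangency), |VM| = √(6.5² + 23.8²) = 24.672 regardless of where B sits on A1. So M lies on both circle(T, 46.44) and circle(V, 24.672); the above-TC intersection is M = (34.427, 31.168). B is the foot of the tangent from M: B = (40.299, 8.1037).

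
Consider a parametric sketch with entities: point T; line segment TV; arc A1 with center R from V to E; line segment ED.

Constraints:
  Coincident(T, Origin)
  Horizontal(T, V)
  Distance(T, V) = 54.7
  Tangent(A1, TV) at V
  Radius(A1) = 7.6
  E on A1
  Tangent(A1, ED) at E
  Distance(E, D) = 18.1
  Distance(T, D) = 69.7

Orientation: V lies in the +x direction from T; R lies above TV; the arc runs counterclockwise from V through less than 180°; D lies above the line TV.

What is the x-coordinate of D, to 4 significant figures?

65.42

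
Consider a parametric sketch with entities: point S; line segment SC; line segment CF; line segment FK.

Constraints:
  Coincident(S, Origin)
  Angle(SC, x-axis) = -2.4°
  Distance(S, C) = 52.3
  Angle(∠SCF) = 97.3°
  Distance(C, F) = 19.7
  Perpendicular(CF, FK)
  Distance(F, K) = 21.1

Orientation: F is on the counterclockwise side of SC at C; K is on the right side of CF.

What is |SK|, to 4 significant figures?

77.59

S is at the origin; SC runs at -2.4° with length 52.3, so C = 52.3·(cos -2.4°, sin -2.4°) = (52.25, -2.190). ∠SCF = 97.3°, so CF runs at -2.4° + (180° − 97.3°) = 80.30° from the x-axis; with |CF| = 19.7, F = C + 19.7·(cos 80.30°, sin 80.30°) = (55.57, 17.23). CF ⟂ FK; with |FK| = 21.1 on the right of CF, K = F + 21.1·(0.9857, -0.1685) = (76.37, 13.67). Then |SK| = |K − S| = 77.59.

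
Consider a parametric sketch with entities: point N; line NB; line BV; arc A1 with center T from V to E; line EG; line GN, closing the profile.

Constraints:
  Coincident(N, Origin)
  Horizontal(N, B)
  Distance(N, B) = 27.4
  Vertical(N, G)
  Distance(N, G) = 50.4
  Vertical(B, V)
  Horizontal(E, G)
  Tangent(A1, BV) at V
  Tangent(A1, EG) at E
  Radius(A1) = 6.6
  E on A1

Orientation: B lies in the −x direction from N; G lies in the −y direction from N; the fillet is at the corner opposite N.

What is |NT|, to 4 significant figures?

48.49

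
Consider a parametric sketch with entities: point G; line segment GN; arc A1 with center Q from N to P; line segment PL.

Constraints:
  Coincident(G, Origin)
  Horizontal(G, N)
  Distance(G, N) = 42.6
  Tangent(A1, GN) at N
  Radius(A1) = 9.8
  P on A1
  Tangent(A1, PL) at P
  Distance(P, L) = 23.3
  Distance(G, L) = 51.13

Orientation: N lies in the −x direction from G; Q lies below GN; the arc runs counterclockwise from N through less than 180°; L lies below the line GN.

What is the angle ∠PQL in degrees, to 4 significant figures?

67.19°

G is at the origin; GN is horizontal with |GN| = 42.6 and N on the −x side, so N = (-42.60, 0.000). A1 meets GN tangentially, so QN is at right angles to GN, so Q = N + (0, -9.8) = (-42.60, -9.800). Since QP ⟂ PL (tangency), |QL| = √(9.8² + 23.3²) = 25.28 regardless of where P sits on A1. So L lies on both circle(G, 51.13) and circle(Q, 25.28); the below-GN intersection is L = (-37.66, -34.59). P is the foot of the tangent from L: P = (-50.72, -15.29).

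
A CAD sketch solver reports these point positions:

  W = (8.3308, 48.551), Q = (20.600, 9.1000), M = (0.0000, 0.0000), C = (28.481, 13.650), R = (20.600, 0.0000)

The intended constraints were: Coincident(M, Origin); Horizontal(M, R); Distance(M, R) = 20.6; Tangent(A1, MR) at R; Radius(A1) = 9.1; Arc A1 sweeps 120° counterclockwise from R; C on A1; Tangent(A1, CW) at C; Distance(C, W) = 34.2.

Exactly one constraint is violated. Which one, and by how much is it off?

Distance(C, W) = 34.2 — off by 6.10.

M = (0.00, 0.00) ✓; M.y = 0.00, R.y = 0.00 ✓; |MR| = 20.60 ✓; ∠(QR, RM) = 90.00° ✓; |QR| = 9.100 ✓; bearing(Q→C) − bearing(Q→R) = 120.0° ✓; |QC| = 9.100 ✓; ∠(QC, CW) = 90.00° ✓; |CW| = 40.30 ✗.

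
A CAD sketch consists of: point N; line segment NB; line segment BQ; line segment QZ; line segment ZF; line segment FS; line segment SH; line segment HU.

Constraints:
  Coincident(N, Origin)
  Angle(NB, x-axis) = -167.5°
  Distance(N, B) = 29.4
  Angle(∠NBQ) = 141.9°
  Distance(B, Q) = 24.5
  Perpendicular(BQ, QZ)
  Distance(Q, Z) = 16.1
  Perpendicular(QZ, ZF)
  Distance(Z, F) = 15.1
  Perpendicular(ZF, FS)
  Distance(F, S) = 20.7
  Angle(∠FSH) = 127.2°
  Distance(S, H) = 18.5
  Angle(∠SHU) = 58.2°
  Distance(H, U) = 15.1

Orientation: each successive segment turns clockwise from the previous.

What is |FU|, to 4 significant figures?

23.35

∠FSH = 127.2° gives SH at -168.4° from the x-axis; with |SH| = 18.5, H = (-57.29, -10.17). ∠SHU = 58.2° gives HU at 69.80° from the x-axis; with |HU| = 15.1, U = (-52.08, 4.001). Then |FU| = |U − F| = 23.35.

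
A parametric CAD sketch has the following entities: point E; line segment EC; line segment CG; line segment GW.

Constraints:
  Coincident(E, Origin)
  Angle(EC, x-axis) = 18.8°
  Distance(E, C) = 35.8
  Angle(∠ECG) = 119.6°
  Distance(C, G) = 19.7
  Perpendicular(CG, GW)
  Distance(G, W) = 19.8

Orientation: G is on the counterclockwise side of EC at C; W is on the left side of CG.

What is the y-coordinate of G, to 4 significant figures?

30.89

E is at the origin; EC runs at 18.8° with length 35.8, so C = 35.8·(cos 18.8°, sin 18.8°) = (33.89, 11.54). ∠ECG = 119.6°, so CG runs at 18.8° + (180° − 119.6°) = 79.20° from the x-axis; with |CG| = 19.7, G = C + 19.7·(cos 79.20°, sin 79.20°) = (37.58, 30.89). So G.y = 30.89.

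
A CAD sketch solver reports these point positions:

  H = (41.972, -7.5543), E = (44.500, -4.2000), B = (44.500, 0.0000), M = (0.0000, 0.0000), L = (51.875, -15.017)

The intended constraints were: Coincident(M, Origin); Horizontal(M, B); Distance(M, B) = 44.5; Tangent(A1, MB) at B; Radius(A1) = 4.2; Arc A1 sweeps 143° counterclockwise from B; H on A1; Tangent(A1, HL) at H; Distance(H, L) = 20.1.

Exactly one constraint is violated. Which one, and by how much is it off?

Distance(H, L) = 20.1 — off by 7.70.

M = (0.00, 0.00) ✓; M.y = 0.00, B.y = 0.00 ✓; |MB| = 44.50 ✓; ∠(EB, BM) = 90.00° ✓; |EB| = 4.200 ✓; bearing(E→H) − bearing(E→B) = 143.0° ✓; |EH| = 4.200 ✓; ∠(EH, HL) = 90.00° ✓; |HL| = 12.40 ✗.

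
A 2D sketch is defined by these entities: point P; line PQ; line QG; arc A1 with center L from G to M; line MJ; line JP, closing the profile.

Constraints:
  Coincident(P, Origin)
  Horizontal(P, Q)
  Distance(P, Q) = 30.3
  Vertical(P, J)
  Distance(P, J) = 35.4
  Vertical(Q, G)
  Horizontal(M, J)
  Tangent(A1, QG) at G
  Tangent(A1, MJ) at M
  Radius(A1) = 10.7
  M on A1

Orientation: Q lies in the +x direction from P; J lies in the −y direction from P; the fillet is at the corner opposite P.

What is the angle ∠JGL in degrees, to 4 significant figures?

19.45°

P is at the origin; P and Q share the same y with |PQ| = 30.3 and Q on the +x side, so Q = (30.30, 0.000). P and J share the same x with |PJ| = 35.4 and J on the −y side, so J = (0.000, -35.40). The virtual corner opposite P is at (30.30, -35.40). A1 meets QG tangentially, so LG is at right angles to QG and A1 meets MJ tangentially, so LM is at right angles to MJ, with radius 10.7, so the center L sits 10.7 in from both sides at L = (19.60, -24.70). That places the tangent points at G = (30.30, -24.70) on QG and M = (19.60, -35.40) on MJ. Then cos ∠JGL = GJ·GL / (|GJ||GL|), giving 19.45°.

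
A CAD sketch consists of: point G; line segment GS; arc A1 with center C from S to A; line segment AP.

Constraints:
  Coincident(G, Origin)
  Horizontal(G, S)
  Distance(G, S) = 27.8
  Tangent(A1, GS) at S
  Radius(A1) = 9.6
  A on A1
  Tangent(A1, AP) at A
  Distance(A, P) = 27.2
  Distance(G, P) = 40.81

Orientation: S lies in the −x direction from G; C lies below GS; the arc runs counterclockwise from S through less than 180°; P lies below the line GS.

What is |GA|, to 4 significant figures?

38.55

G is at the origin; GS is horizontal with |GS| = 27.8 and S on the −x side, so S = (-27.80, 0.000). Since A1 is tangent to GS there, CS ⟂ GS, so C = S + (0, -9.6) = (-27.80, -9.600). Since CA ⟂ AP (tangency), |CP| = √(9.6² + 27.2²) = 28.84 regardless of where A sits on A1. So P lies on both circle(G, 40.81) and circle(C, 28.84); the below-GS intersection is P = (-17.88, -36.68). A is the foot of the tangent from P: A = (-35.20, -15.71).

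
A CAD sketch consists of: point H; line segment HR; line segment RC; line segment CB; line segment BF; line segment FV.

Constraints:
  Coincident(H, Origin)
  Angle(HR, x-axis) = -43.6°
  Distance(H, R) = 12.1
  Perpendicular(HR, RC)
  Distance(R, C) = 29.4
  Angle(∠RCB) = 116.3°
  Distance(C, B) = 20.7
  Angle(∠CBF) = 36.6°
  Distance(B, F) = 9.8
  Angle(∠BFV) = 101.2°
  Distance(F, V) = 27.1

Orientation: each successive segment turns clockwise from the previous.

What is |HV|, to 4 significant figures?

44.37

∠CBF = 36.6° gives BF at 19.30° from the x-axis; with |BF| = 9.8, F = (-22.03, -20.24). ∠BFV = 101.2° gives FV at -59.50° from the x-axis; with |FV| = 27.1, V = (-8.272, -43.59). Then |HV| = |V − H| = 44.37.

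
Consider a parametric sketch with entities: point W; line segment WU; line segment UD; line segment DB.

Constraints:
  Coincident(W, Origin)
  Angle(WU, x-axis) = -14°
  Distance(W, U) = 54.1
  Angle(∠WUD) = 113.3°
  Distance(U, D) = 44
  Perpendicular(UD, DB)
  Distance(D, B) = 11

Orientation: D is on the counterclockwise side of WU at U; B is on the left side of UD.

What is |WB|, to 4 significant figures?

75.99

W is at the origin; WU runs at -14.0° with length 54.1, so U = 54.1·(cos -14.0°, sin -14.0°) = (52.49, -13.09). ∠WUD = 113.3°, so UD runs at -14.0° + (180° − 113.3°) = 52.70° from the x-axis; with |UD| = 44.0, D = U + 44.0·(cos 52.70°, sin 52.70°) = (79.16, 21.91). UD ⟂ DB; with |DB| = 11.0 on the left of UD, B = D + 11.0·(-0.7955, 0.6060) = (70.41, 28.58). Then |WB| = |B − W| = 75.99.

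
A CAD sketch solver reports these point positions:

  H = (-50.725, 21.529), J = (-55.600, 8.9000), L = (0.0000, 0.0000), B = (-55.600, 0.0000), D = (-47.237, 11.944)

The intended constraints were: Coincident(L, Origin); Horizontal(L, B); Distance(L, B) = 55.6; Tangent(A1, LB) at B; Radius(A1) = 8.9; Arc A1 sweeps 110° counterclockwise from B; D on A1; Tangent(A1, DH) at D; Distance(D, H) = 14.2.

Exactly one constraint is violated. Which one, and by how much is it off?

Distance(D, H) = 14.2 — off by 4.00.

L = (0.00, 0.00) ✓; L.y = 0.00, B.y = 0.00 ✓; |LB| = 55.60 ✓; ∠(JB, BL) = 90.00° ✓; |JB| = 8.900 ✓; bearing(J→D) − bearing(J→B) = 110.0° ✓; |JD| = 8.900 ✓; ∠(JD, DH) = 90.00° ✓; |DH| = 10.20 ✗.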